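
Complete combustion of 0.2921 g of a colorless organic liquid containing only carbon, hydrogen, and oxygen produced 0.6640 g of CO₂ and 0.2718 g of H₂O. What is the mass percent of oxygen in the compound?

27.55%

mol C = 0.6640 g CO₂ ÷ 44.009 g/mol = 0.015088 mol
mol H = 2 × 0.2718 g H₂O ÷ 18.015 g/mol = 0.030175 mol
mass O = 0.2921 − (0.18122 + 0.030416) = 0.080464 g → mol O = 0.080464 ÷ 15.999 = 0.0050293 mol
mass % O = 0.080464 g ÷ 0.2921 g × 100%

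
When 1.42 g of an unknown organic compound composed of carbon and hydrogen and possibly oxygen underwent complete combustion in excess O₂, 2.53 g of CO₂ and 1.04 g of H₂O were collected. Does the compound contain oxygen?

yes

mol C = 2.53 g CO₂ ÷ 44.009 g/mol = 0.05749 mol
mol H = 2 × 1.04 g H₂O ÷ 18.015 g/mol = 0.1155 mol
C and H account for only 0.8069 g of the 1.42 g sample; the remaining 0.6131 g must be oxygen.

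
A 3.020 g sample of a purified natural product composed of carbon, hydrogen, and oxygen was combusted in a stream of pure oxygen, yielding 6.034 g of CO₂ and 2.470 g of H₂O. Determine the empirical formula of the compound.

C2H4O

mol C = 6.034 g CO₂ ÷ 44.009 g/mol = 0.13711 mol
mol H = 2 × 2.470 g H₂O ÷ 18.015 g/mol = 0.27422 mol
mass O = 3.020 − (1.6468 + 0.27641) = 1.0968 g → mol O = 1.0968 ÷ 15.999 = 0.068553 mol
Divide by the smallest (0.068553 mol): C 2.000, H 4.000, O 1.000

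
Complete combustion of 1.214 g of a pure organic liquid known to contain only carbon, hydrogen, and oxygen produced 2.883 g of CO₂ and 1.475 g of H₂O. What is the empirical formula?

mol C = 2.883 g CO₂ ÷ 44.009 g/mol = 0.065509 mol
mol H = 2 × 1.475 g H₂O ÷ 18.015 g/mol = 0.16375 mol
mass O = 1.214 − (0.78683 + 0.16506) = 0.26211 g → mol O = 0.26211 ÷ 15.999 = 0.016383 mol
Divide by the smallest (0.016383 mol): C 3.999, H 9.996, O 1.000

C4H10O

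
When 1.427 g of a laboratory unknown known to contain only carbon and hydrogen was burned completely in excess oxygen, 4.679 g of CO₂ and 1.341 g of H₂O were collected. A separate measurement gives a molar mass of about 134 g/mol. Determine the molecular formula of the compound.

mol C = 4.679 g CO₂ ÷ 44.009 g/mol = 0.10632 mol
mol H = 2 × 1.341 g H₂O ÷ 18.015 g/mol = 0.14888 mol
Divide by the smallest (0.10632 mol): C 1.000, H 1.400
Multiplying each by 5 gives whole numbers: C 5.00, H 7.00
Empirical formula: C5H7
Empirical-formula mass = 67.11 g/mol; 134 ÷ 67.11 ≈ 2, so the molecular formula is C10H14.

C10H14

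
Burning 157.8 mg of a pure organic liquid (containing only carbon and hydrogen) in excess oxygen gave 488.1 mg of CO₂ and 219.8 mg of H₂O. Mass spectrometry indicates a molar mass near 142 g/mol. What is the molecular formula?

mol C = 0.4881 g CO₂ ÷ 44.009 g/mol = 0.011091 mol
mol H = 2 × 0.2198 g H₂O ÷ 18.015 g/mol = 0.024402 mol
Divide by the smallest (0.011091 mol): C 1.000, H 2.200
Multiplying each by 5 gives whole numbers: C 5.00, H 11.00
Empirical formula: C5H11
Empirical-formula mass = 71.14 g/mol; 142 ÷ 71.14 ≈ 2, so the molecular formula is C10H22.

C10H22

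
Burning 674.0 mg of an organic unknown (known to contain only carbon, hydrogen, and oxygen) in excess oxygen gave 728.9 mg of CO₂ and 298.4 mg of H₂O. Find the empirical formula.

C3H6O5

mol C = 0.7289 g CO₂ ÷ 44.009 g/mol = 0.016563 mol
mol H = 2 × 0.2984 g H₂O ÷ 18.015 g/mol = 0.033128 mol
mass O = 0.6740 − (0.19893 + 0.033393) = 0.44167 g → mol O = 0.44167 ÷ 15.999 = 0.027606 mol
Divide by the smallest (0.016563 mol): C 1.000, H 2.000, O 1.667
Multiplying each by 3 gives whole numbers: C 3.00, H 6.00, O 5.00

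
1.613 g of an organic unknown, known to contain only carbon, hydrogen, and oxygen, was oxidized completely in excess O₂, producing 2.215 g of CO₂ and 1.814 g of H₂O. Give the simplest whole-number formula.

CH4O

mol C = 2.215 g CO₂ ÷ 44.009 g/mol = 0.050331 mol
mol H = 2 × 1.814 g H₂O ÷ 18.015 g/mol = 0.20139 mol
mass O = 1.613 − (0.60452 + 0.20300) = 0.80548 g → mol O = 0.80548 ÷ 15.999 = 0.050346 mol
Divide by the smallest (0.050331 mol): C 1.000, H 4.001, O 1.000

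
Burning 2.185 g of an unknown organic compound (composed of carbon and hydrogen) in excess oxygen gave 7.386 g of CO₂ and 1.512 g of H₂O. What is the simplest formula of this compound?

mol C = 7.386 g CO₂ ÷ 44.009 g/mol = 0.16783 mol
mol H = 2 × 1.512 g H₂O ÷ 18.015 g/mol = 0.16786 mol
Divide by the smallest (0.16783 mol): C 1.000, H 1.000

CH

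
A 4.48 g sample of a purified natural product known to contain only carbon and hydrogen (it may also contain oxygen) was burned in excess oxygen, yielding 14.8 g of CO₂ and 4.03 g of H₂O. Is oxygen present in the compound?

mol C = 14.8 g CO₂ ÷ 44.009 g/mol = 0.3363 mol
mol H = 2 × 4.03 g H₂O ÷ 18.015 g/mol = 0.4474 mol
C and H together account for 4.490 g — essentially the entire 4.48 g sample — so the compound contains no oxygen.

no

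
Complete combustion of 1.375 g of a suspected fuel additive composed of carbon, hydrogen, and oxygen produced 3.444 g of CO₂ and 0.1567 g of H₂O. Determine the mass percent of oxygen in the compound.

30.37%

mol C = 3.444 g CO₂ ÷ 44.009 g/mol = 0.078257 mol
mol H = 2 × 0.1567 g H₂O ÷ 18.015 g/mol = 0.017397 mol
mass O = 1.375 − (0.93994 + 0.017536) = 0.41752 g → mol O = 0.41752 ÷ 15.999 = 0.026097 mol
mass % O = 0.41752 g ÷ 1.375 g × 100%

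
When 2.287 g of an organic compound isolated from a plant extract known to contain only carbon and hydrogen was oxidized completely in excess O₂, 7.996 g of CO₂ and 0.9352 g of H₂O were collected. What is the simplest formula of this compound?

C7H4

mol C = 7.996 g CO₂ ÷ 44.009 g/mol = 0.18169 mol
mol H = 2 × 0.9352 g H₂O ÷ 18.015 g/mol = 0.10382 mol
Divide by the smallest (0.10382 mol): C 1.750, H 1.000
Multiplying each by 4 gives whole numbers: C 7.00, H 4.00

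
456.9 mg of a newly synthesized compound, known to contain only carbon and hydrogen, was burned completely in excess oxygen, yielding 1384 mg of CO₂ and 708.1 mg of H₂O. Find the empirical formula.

C2H5

mol C = 1.384 g CO₂ ÷ 44.009 g/mol = 0.031448 mol
mol H = 2 × 0.7081 g H₂O ÷ 18.015 g/mol = 0.078612 mol
Divide by the smallest (0.031448 mol): C 1.000, H 2.500
Multiplying each by 2 gives whole numbers: C 2.00, H 5.00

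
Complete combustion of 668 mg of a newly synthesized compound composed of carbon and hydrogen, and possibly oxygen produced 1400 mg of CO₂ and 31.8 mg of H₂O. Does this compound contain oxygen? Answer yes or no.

yes

mol C = 1.40 g CO₂ ÷ 44.009 g/mol = 0.03181 mol
mol H = 2 × 0.0318 g H₂O ÷ 18.015 g/mol = 0.003530 mol
C and H account for only 0.3856 g of the 0.668 g sample; the remaining 0.2824 g must be oxygen.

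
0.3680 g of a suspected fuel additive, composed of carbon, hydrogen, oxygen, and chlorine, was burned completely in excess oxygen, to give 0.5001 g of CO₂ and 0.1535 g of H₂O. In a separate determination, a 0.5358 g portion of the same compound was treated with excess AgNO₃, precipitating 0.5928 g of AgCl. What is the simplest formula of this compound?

mol C = 0.5001 g CO₂ ÷ 44.009 g/mol = 0.011364 mol
mol H = 2 × 0.1535 g H₂O ÷ 18.015 g/mol = 0.017041 mol
From the AgCl data: mol Cl per gram of compound = (0.5928 ÷ 143.318) ÷ 0.5358 = 0.0077198 mol/g, so in the 0.3680 g combustion sample mol Cl = 0.0028409 mol
mass O = 0.3680 − (0.13649 + 0.017178 + 0.10071) = 0.11363 g → mol O = 0.11363 ÷ 15.999 = 0.0071020 mol
Divide by the smallest (0.0028409 mol): C 4.000, H 5.999, Cl 1.000, O 2.500
Multiplying each by 2 gives whole numbers: C 8.00, H 12.00, Cl 2.00, O 5.00

C8H12Cl2O5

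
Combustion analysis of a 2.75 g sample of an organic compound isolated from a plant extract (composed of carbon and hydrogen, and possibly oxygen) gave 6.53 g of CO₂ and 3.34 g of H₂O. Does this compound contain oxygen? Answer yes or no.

yes

mol C = 6.53 g CO₂ ÷ 44.009 g/mol = 0.1484 mol
mol H = 2 × 3.34 g H₂O ÷ 18.015 g/mol = 0.3708 mol
C and H account for only 2.156 g of the 2.75 g sample; the remaining 0.5941 g must be oxygen.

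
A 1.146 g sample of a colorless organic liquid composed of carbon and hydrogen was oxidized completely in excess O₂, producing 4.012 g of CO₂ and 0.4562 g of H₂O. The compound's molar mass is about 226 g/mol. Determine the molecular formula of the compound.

C18H10

mol C = 4.012 g CO₂ ÷ 44.009 g/mol = 0.091163 mol
mol H = 2 × 0.4562 g H₂O ÷ 18.015 g/mol = 0.050647 mol
Divide by the smallest (0.050647 mol): C 1.800, H 1.000
Multiplying each by 5 gives whole numbers: C 9.00, H 5.00
Empirical formula: C9H5
Empirical-formula mass = 113.14 g/mol; 226 ÷ 113.14 ≈ 2, so the molecular formula is C18H10.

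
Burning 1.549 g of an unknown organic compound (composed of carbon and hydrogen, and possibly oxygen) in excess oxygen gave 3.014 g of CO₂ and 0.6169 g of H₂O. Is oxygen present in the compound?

yes

mol C = 3.014 g CO₂ ÷ 44.009 g/mol = 0.068486 mol
mol H = 2 × 0.6169 g H₂O ÷ 18.015 g/mol = 0.068487 mol
C and H account for only 0.89162 g of the 1.549 g sample; the remaining 0.65738 g must be oxygen.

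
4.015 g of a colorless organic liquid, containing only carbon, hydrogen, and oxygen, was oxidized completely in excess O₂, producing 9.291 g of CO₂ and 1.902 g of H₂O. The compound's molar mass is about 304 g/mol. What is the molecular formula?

mol C = 9.291 g CO₂ ÷ 44.009 g/mol = 0.21112 mol
mol H = 2 × 1.902 g H₂O ÷ 18.015 g/mol = 0.21116 mol
mass O = 4.015 − (2.5357 + 0.21285) = 1.2664 g → mol O = 1.2664 ÷ 15.999 = 0.079157 mol
Divide by the smallest (0.079157 mol): C 2.667, H 2.668, O 1.000
Multiplying each by 3 gives whole numbers: C 8.00, H 8.00, O 3.00
Empirical formula: C8H8O3
Empirical-formula mass = 152.15 g/mol; 304 ÷ 152.15 ≈ 2, so the molecular formula is C16H16O6.

C16H16O6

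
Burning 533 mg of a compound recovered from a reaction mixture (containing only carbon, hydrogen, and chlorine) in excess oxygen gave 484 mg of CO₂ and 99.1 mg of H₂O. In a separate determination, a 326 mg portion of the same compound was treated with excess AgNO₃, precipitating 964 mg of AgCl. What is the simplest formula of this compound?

CHCl

mol C = 0.484 g CO₂ ÷ 44.009 g/mol = 0.01100 mol
mol H = 2 × 0.0991 g H₂O ÷ 18.015 g/mol = 0.01100 mol
From the AgCl data: mol Cl per gram of compound = (0.964 ÷ 143.318) ÷ 0.326 = 0.02063 mol/g, so in the 0.533 g combustion sample mol Cl = 0.01100 mol
Divide by the smallest (0.01100 mol): C 1.000, H 1.000, Cl 1.000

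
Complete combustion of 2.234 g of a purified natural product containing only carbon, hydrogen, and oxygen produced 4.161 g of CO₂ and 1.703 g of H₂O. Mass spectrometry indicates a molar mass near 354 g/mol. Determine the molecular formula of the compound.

mol C = 4.161 g CO₂ ÷ 44.009 g/mol = 0.094549 mol
mol H = 2 × 1.703 g H₂O ÷ 18.015 g/mol = 0.18906 mol
mass O = 2.234 − (1.1356 + 0.19058) = 0.90780 g → mol O = 0.90780 ÷ 15.999 = 0.056741 mol
Divide by the smallest (0.056741 mol): C 1.666, H 3.332, O 1.000
Multiplying each by 3 gives whole numbers: C 5.00, H 10.00, O 3.00
Empirical formula: C5H10O3
Empirical-formula mass = 118.13 g/mol; 354 ÷ 118.13 ≈ 3, so the molecular formula is C15H30O9.

C15H30O9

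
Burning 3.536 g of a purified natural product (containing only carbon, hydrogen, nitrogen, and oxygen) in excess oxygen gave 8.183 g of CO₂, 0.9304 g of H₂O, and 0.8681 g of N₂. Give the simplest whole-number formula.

mol C = 8.183 g CO₂ ÷ 44.009 g/mol = 0.18594 mol
mol H = 2 × 0.9304 g H₂O ÷ 18.015 g/mol = 0.10329 mol
mol N = 2 × 0.8681 g N₂ ÷ 28.014 g/mol = 0.061976 mol
mass O = 3.536 − (2.2333 + 0.10412 + 0.86810) = 0.33047 g → mol O = 0.33047 ÷ 15.999 = 0.020655 mol
Divide by the smallest (0.020655 mol): C 9.002, H 5.001, N 3.000, O 1.000

C9H5N3O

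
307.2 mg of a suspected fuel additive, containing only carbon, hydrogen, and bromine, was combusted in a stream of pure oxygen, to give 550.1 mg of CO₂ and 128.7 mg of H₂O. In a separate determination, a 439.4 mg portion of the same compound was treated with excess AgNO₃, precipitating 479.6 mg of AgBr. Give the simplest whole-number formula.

mol C = 0.5501 g CO₂ ÷ 44.009 g/mol = 0.012500 mol
mol H = 2 × 0.1287 g H₂O ÷ 18.015 g/mol = 0.014288 mol
From the AgBr data: mol Br per gram of compound = (0.4796 ÷ 187.772) ÷ 0.4394 = 0.0058128 mol/g, so in the 0.3072 g combustion sample mol Br = 0.0017857 mol
Divide by the smallest (0.0017857 mol): C 7.000, H 8.001, Br 1.000

C7H8Br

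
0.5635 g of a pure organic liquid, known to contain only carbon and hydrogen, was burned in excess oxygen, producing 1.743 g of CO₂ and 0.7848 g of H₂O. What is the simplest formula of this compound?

C5H11

mol C = 1.743 g CO₂ ÷ 44.009 g/mol = 0.039606 mol
mol H = 2 × 0.7848 g H₂O ÷ 18.015 g/mol = 0.087127 mol
Divide by the smallest (0.039606 mol): C 1.000, H 2.200
Multiplying each by 5 gives whole numbers: C 5.00, H 11.00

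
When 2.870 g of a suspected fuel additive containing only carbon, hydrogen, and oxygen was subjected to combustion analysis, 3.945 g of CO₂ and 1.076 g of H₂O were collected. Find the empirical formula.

C6H8O7

mol C = 3.945 g CO₂ ÷ 44.009 g/mol = 0.089641 mol
mol H = 2 × 1.076 g H₂O ÷ 18.015 g/mol = 0.11946 mol
mass O = 2.870 − (1.0767 + 0.12041) = 1.6729 g → mol O = 1.6729 ÷ 15.999 = 0.10456 mol
Divide by the smallest (0.089641 mol): C 1.000, H 1.333, O 1.166
Multiplying each by 6 gives whole numbers: C 6.00, H 8.00, O 7.00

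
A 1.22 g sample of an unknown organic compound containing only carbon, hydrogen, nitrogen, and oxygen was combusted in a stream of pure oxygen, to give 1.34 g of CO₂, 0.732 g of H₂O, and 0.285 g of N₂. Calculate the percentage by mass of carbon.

30.0%

mol C = 1.34 g CO₂ ÷ 44.009 g/mol = 0.03045 mol
mol H = 2 × 0.732 g H₂O ÷ 18.015 g/mol = 0.08127 mol
mol N = 2 × 0.285 g N₂ ÷ 28.014 g/mol = 0.02035 mol
mass O = 1.22 − (0.3657 + 0.08192 + 0.2850) = 0.4874 g → mol O = 0.4874 ÷ 15.999 = 0.03046 mol
mass % C = 0.3657 g ÷ 1.22 g × 100%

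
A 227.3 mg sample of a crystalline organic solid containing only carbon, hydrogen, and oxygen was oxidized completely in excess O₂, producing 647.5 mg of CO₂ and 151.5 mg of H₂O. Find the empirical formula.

mol C = 0.6475 g CO₂ ÷ 44.009 g/mol = 0.014713 mol
mol H = 2 × 0.1515 g H₂O ÷ 18.015 g/mol = 0.016819 mol
mass O = 0.2273 − (0.17672 + 0.016954) = 0.033629 g → mol O = 0.033629 ÷ 15.999 = 0.0021020 mol
Divide by the smallest (0.0021020 mol): C 7.000, H 8.002, O 1.000

C7H8O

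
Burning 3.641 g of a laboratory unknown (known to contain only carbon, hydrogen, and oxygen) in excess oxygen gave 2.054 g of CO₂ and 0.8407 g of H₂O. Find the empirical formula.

mol C = 2.054 g CO₂ ÷ 44.009 g/mol = 0.046672 mol
mol H = 2 × 0.8407 g H₂O ÷ 18.015 g/mol = 0.093333 mol
mass O = 3.641 − (0.56058 + 0.094080) = 2.9863 g → mol O = 2.9863 ÷ 15.999 = 0.18666 mol
Divide by the smallest (0.046672 mol): C 1.000, H 2.000, O 3.999

CH2O4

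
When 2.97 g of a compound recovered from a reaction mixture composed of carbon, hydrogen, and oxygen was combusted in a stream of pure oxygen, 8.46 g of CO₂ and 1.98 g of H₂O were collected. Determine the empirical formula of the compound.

C7H8O

mol C = 8.46 g CO₂ ÷ 44.009 g/mol = 0.1922 mol
mol H = 2 × 1.98 g H₂O ÷ 18.015 g/mol = 0.2198 mol
mass O = 2.97 − (2.309 + 0.2216) = 0.4395 g → mol O = 0.4395 ÷ 15.999 = 0.02747 mol
Divide by the smallest (0.02747 mol): C 6.998, H 8.002, O 1.000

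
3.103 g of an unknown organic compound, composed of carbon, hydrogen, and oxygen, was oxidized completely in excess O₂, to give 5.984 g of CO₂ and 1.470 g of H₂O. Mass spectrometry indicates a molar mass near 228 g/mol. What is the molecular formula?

mol C = 5.984 g CO₂ ÷ 44.009 g/mol = 0.13597 mol
mol H = 2 × 1.470 g H₂O ÷ 18.015 g/mol = 0.16320 mol
mass O = 3.103 − (1.6332 + 0.16450) = 1.3053 g → mol O = 1.3053 ÷ 15.999 = 0.081589 mol
Divide by the smallest (0.081589 mol): C 1.667, H 2.000, O 1.000
Multiplying each by 3 gives whole numbers: C 5.00, H 6.00, O 3.00
Empirical formula: C5H6O3
Empirical-formula mass = 114.10 g/mol; 228 ÷ 114.10 ≈ 2, so the molecular formula is C10H12O6.

C10H12O6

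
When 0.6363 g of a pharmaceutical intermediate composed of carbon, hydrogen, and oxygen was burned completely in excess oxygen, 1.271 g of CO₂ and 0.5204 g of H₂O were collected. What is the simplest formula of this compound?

mol C = 1.271 g CO₂ ÷ 44.009 g/mol = 0.028880 mol
mol H = 2 × 0.5204 g H₂O ÷ 18.015 g/mol = 0.057774 mol
mass O = 0.6363 − (0.34688 + 0.058236) = 0.23118 g → mol O = 0.23118 ÷ 15.999 = 0.014450 mol
Divide by the smallest (0.014450 mol): C 1.999, H 3.998, O 1.000

C2H4O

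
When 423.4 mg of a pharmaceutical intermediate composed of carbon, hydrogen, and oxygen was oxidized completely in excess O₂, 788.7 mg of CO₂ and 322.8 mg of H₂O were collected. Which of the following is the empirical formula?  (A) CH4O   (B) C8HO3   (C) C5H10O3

(C) C5H10O3

mol C = 0.7887 g CO₂ ÷ 44.009 g/mol = 0.017921 mol
mol H = 2 × 0.3228 g H₂O ÷ 18.015 g/mol = 0.035837 mol
mass O = 0.4234 − (0.21525 + 0.036123) = 0.17202 g → mol O = 0.17202 ÷ 15.999 = 0.010752 mol
Divide by the smallest (0.010752 mol): C 1.667, H 3.333, O 1.000
Multiplying each by 3 gives whole numbers: C 5.00, H 10.00, O 3.00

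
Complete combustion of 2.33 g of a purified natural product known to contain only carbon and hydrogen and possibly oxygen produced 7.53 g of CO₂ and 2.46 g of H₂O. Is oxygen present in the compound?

no

mol C = 7.53 g CO₂ ÷ 44.009 g/mol = 0.1711 mol
mol H = 2 × 2.46 g H₂O ÷ 18.015 g/mol = 0.2731 mol
C and H together account for 2.330 g — essentially the entire 2.33 g sample — so the compound contains no oxygen.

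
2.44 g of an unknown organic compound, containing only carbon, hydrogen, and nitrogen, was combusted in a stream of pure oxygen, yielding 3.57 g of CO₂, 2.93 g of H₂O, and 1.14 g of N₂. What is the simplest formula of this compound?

mol C = 3.57 g CO₂ ÷ 44.009 g/mol = 0.08112 mol
mol H = 2 × 2.93 g H₂O ÷ 18.015 g/mol = 0.3253 mol
mol N = 2 × 1.14 g N₂ ÷ 28.014 g/mol = 0.08139 mol
Divide by the smallest (0.08112 mol): C 1.000, H 4.010, N 1.003

CH4N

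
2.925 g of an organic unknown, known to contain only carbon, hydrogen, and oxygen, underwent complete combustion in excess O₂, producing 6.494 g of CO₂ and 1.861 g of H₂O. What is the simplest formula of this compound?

mol C = 6.494 g CO₂ ÷ 44.009 g/mol = 0.14756 mol
mol H = 2 × 1.861 g H₂O ÷ 18.015 g/mol = 0.20661 mol
mass O = 2.925 − (1.7724 + 0.20826) = 0.94439 g → mol O = 0.94439 ÷ 15.999 = 0.059028 mol
Divide by the smallest (0.059028 mol): C 2.500, H 3.500, O 1.000
Multiplying each by 2 gives whole numbers: C 5.00, H 7.00, O 2.00

C5H7O2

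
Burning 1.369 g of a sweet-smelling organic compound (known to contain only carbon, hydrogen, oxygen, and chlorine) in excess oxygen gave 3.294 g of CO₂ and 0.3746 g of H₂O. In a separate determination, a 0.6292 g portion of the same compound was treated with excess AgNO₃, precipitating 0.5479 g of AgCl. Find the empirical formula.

C9H5ClO

mol C = 3.294 g CO₂ ÷ 44.009 g/mol = 0.074848 mol
mol H = 2 × 0.3746 g H₂O ÷ 18.015 g/mol = 0.041588 mol
From the AgCl data: mol Cl per gram of compound = (0.5479 ÷ 143.318) ÷ 0.6292 = 0.0060759 mol/g, so in the 1.369 g combustion sample mol Cl = 0.0083179 mol
mass O = 1.369 − (0.89900 + 0.041920 + 0.29487) = 0.13321 g → mol O = 0.13321 ÷ 15.999 = 0.0083259 mol
Divide by the smallest (0.0083179 mol): C 8.998, H 5.000, Cl 1.000, O 1.001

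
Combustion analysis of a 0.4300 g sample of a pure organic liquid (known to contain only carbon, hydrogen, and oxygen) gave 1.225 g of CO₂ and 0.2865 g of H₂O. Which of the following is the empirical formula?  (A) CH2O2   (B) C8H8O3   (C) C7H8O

(C) C7H8O

mol C = 1.225 g CO₂ ÷ 44.009 g/mol = 0.027835 mol
mol H = 2 × 0.2865 g H₂O ÷ 18.015 g/mol = 0.031807 mol
mass O = 0.4300 − (0.33433 + 0.032061) = 0.063610 g → mol O = 0.063610 ÷ 15.999 = 0.0039759 mol
Divide by the smallest (0.0039759 mol): C 7.001, H 8.000, O 1.000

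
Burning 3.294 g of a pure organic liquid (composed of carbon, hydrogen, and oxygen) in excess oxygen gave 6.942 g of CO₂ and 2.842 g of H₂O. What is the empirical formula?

C7H14O3

mol C = 6.942 g CO₂ ÷ 44.009 g/mol = 0.15774 mol
mol H = 2 × 2.842 g H₂O ÷ 18.015 g/mol = 0.31551 mol
mass O = 3.294 − (1.8946 + 0.31804) = 1.0813 g → mol O = 1.0813 ÷ 15.999 = 0.067588 mol
Divide by the smallest (0.067588 mol): C 2.334, H 4.668, O 1.000
Multiplying each by 3 gives whole numbers: C 7.00, H 14.00, O 3.00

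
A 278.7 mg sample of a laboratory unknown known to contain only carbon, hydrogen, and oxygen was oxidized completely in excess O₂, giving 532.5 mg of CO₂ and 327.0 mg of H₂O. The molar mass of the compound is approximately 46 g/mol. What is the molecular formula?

mol C = 0.5325 g CO₂ ÷ 44.009 g/mol = 0.012100 mol
mol H = 2 × 0.3270 g H₂O ÷ 18.015 g/mol = 0.036303 mol
mass O = 0.2787 − (0.14533 + 0.036594) = 0.096776 g → mol O = 0.096776 ÷ 15.999 = 0.0060489 mol
Divide by the smallest (0.0060489 mol): C 2.000, H 6.002, O 1.000
Empirical formula: C2H6O
Empirical-formula mass = 46.07 g/mol; 46 ÷ 46.07 ≈ 1, so the molecular formula is C2H6O.

C2H6O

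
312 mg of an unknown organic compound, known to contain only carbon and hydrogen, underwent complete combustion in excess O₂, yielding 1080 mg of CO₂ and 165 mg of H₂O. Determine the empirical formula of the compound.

mol C = 1.08 g CO₂ ÷ 44.009 g/mol = 0.02454 mol
mol H = 2 × 0.165 g H₂O ÷ 18.015 g/mol = 0.01832 mol
Divide by the smallest (0.01832 mol): C 1.340, H 1.000
Multiplying each by 3 gives whole numbers: C 4.02, H 3.00

C4H3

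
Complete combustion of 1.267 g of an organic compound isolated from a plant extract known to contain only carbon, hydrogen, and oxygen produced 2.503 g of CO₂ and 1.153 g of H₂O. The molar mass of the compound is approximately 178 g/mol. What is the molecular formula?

mol C = 2.503 g CO₂ ÷ 44.009 g/mol = 0.056875 mol
mol H = 2 × 1.153 g H₂O ÷ 18.015 g/mol = 0.12800 mol
mass O = 1.267 − (0.68312 + 0.12903) = 0.45485 g → mol O = 0.45485 ÷ 15.999 = 0.028430 mol
Divide by the smallest (0.028430 mol): C 2.001, H 4.502, O 1.000
Multiplying each by 2 gives whole numbers: C 4.00, H 9.00, O 2.00
Empirical formula: C4H9O2
Empirical-formula mass = 89.11 g/mol; 178 ÷ 89.11 ≈ 2, so the molecular formula is C8H18O4.

C8H18O4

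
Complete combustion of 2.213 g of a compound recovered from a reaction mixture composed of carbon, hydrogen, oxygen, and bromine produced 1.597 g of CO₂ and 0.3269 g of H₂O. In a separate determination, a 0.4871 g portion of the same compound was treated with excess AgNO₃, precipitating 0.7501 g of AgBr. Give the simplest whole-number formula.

mol C = 1.597 g CO₂ ÷ 44.009 g/mol = 0.036288 mol
mol H = 2 × 0.3269 g H₂O ÷ 18.015 g/mol = 0.036292 mol
From the AgBr data: mol Br per gram of compound = (0.7501 ÷ 187.772) ÷ 0.4871 = 0.0082011 mol/g, so in the 2.213 g combustion sample mol Br = 0.018149 mol
mass O = 2.213 − (0.43586 + 0.036582 + 1.4502) = 0.29039 g → mol O = 0.29039 ÷ 15.999 = 0.018150 mol
Divide by the smallest (0.018149 mol): C 1.999, H 2.000, Br 1.000, O 1.000

C2H2BrO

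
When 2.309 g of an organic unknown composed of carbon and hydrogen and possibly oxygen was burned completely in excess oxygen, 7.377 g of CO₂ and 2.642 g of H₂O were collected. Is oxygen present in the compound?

no

mol C = 7.377 g CO₂ ÷ 44.009 g/mol = 0.16762 mol
mol H = 2 × 2.642 g H₂O ÷ 18.015 g/mol = 0.29331 mol
C and H together account for 2.3090 g — essentially the entire 2.309 g sample — so the compound contains no oxygen.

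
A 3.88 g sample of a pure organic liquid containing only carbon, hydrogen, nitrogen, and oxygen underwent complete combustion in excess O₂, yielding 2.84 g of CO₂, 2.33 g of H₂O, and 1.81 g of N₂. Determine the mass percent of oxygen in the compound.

mol C = 2.84 g CO₂ ÷ 44.009 g/mol = 0.06453 mol
mol H = 2 × 2.33 g H₂O ÷ 18.015 g/mol = 0.2587 mol
mol N = 2 × 1.81 g N₂ ÷ 28.014 g/mol = 0.1292 mol
mass O = 3.88 − (0.7751 + 0.2607 + 1.810) = 1.034 g → mol O = 1.034 ÷ 15.999 = 0.06464 mol
mass % O = 1.034 g ÷ 3.88 g × 100%

26.7%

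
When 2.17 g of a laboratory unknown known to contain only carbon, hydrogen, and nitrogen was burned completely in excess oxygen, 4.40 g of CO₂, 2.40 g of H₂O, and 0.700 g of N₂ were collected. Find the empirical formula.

mol C = 4.40 g CO₂ ÷ 44.009 g/mol = 0.09998 mol
mol H = 2 × 2.40 g H₂O ÷ 18.015 g/mol = 0.2664 mol
mol N = 2 × 0.700 g N₂ ÷ 28.014 g/mol = 0.04998 mol
Divide by the smallest (0.04998 mol): C 2.001, H 5.332, N 1.000
Multiplying each by 3 gives whole numbers: C 6.00, H 15.99, N 3.00

C6H16N3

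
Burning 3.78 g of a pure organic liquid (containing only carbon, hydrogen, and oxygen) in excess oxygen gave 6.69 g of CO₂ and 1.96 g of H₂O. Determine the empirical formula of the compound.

mol C = 6.69 g CO₂ ÷ 44.009 g/mol = 0.1520 mol
mol H = 2 × 1.96 g H₂O ÷ 18.015 g/mol = 0.2176 mol
mass O = 3.78 − (1.826 + 0.2193) = 1.735 g → mol O = 1.735 ÷ 15.999 = 0.1084 mol
Divide by the smallest (0.1084 mol): C 1.402, H 2.007, O 1.000
Multiplying each by 5 gives whole numbers: C 7.01, H 10.03, O 5.00

C7H10O5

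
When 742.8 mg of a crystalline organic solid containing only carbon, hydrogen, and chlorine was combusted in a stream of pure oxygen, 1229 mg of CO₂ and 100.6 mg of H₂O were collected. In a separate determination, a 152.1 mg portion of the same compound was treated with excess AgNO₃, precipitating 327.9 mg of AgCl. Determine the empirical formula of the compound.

mol C = 1.229 g CO₂ ÷ 44.009 g/mol = 0.027926 mol
mol H = 2 × 0.1006 g H₂O ÷ 18.015 g/mol = 0.011168 mol
From the AgCl data: mol Cl per gram of compound = (0.3279 ÷ 143.318) ÷ 0.1521 = 0.015042 mol/g, so in the 0.7428 g combustion sample mol Cl = 0.011173 mol
Divide by the smallest (0.011168 mol): C 2.500, H 1.000, Cl 1.000
Multiplying each by 2 gives whole numbers: C 5.00, H 2.00, Cl 2.00

C5H2Cl2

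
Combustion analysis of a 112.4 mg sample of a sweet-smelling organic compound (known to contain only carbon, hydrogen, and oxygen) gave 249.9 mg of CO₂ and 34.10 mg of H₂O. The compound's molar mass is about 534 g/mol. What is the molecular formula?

C27H18O12

mol C = 0.2499 g CO₂ ÷ 44.009 g/mol = 0.0056784 mol
mol H = 2 × 0.03410 g H₂O ÷ 18.015 g/mol = 0.0037857 mol
mass O = 0.1124 − (0.068203 + 0.0038160) = 0.040381 g → mol O = 0.040381 ÷ 15.999 = 0.0025240 mol
Divide by the smallest (0.0025240 mol): C 2.250, H 1.500, O 1.000
Multiplying each by 4 gives whole numbers: C 9.00, H 6.00, O 4.00
Empirical formula: C9H6O4
Empirical-formula mass = 178.14 g/mol; 534 ÷ 178.14 ≈ 3, so the molecular formula is C27H18O12.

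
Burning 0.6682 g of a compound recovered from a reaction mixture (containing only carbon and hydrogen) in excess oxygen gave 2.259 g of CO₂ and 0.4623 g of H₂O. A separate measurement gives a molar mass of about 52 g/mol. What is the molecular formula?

mol C = 2.259 g CO₂ ÷ 44.009 g/mol = 0.051330 mol
mol H = 2 × 0.4623 g H₂O ÷ 18.015 g/mol = 0.051324 mol
Divide by the smallest (0.051324 mol): C 1.000, H 1.000
Empirical formula: CH
Empirical-formula mass = 13.02 g/mol; 52 ÷ 13.02 ≈ 4, so the molecular formula is C4H4.

C4H4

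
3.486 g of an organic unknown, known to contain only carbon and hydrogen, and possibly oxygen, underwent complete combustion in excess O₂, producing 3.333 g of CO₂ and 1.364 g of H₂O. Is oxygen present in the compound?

mol C = 3.333 g CO₂ ÷ 44.009 g/mol = 0.075735 mol
mol H = 2 × 1.364 g H₂O ÷ 18.015 g/mol = 0.15143 mol
C and H account for only 1.0623 g of the 3.486 g sample; the remaining 2.4237 g must be oxygen.

yes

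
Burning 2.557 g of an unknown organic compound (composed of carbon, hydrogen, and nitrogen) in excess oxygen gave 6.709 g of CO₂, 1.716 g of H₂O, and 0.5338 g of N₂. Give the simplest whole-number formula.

mol C = 6.709 g CO₂ ÷ 44.009 g/mol = 0.15245 mol
mol H = 2 × 1.716 g H₂O ÷ 18.015 g/mol = 0.19051 mol
mol N = 2 × 0.5338 g N₂ ÷ 28.014 g/mol = 0.038110 mol
Divide by the smallest (0.038110 mol): C 4.000, H 4.999, N 1.000

C4H5N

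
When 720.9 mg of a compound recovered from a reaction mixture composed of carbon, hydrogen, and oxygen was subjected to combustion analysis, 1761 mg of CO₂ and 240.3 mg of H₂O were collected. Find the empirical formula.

mol C = 1.761 g CO₂ ÷ 44.009 g/mol = 0.040015 mol
mol H = 2 × 0.2403 g H₂O ÷ 18.015 g/mol = 0.026678 mol
mass O = 0.7209 − (0.48061 + 0.026891) = 0.21339 g → mol O = 0.21339 ÷ 15.999 = 0.013338 mol
Divide by the smallest (0.013338 mol): C 3.000, H 2.000, O 1.000

C3H2O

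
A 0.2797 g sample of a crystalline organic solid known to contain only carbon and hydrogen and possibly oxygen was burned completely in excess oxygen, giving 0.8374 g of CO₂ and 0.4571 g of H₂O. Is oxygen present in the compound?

no

mol C = 0.8374 g CO₂ ÷ 44.009 g/mol = 0.019028 mol
mol H = 2 × 0.4571 g H₂O ÷ 18.015 g/mol = 0.050747 mol
C and H together account for 0.27970 g — essentially the entire 0.2797 g sample — so the compound contains no oxygen.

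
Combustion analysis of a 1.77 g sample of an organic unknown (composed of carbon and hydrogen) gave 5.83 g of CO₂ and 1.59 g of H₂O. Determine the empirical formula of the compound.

mol C = 5.83 g CO₂ ÷ 44.009 g/mol = 0.1325 mol
mol H = 2 × 1.59 g H₂O ÷ 18.015 g/mol = 0.1765 mol
Divide by the smallest (0.1325 mol): C 1.000, H 1.332
Multiplying each by 3 gives whole numbers: C 3.00, H 4.00

C3H4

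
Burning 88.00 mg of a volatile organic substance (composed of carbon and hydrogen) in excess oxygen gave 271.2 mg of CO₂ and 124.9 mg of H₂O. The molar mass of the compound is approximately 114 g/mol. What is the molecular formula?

mol C = 0.2712 g CO₂ ÷ 44.009 g/mol = 0.0061624 mol
mol H = 2 × 0.1249 g H₂O ÷ 18.015 g/mol = 0.013866 mol
Divide by the smallest (0.0061624 mol): C 1.000, H 2.250
Multiplying each by 4 gives whole numbers: C 4.00, H 9.00
Empirical formula: C4H9
Empirical-formula mass = 57.12 g/mol; 114 ÷ 57.12 ≈ 2, so the molecular formula is C8H18.

C8H18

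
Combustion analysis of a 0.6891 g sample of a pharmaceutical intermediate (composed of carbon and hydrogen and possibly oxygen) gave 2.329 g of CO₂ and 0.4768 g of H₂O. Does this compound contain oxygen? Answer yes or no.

no

mol C = 2.329 g CO₂ ÷ 44.009 g/mol = 0.052921 mol
mol H = 2 × 0.4768 g H₂O ÷ 18.015 g/mol = 0.052934 mol
C and H together account for 0.68899 g — essentially the entire 0.6891 g sample — so the compound contains no oxygen.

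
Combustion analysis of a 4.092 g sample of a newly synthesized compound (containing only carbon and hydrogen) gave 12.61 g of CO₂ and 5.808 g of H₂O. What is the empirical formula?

mol C = 12.61 g CO₂ ÷ 44.009 g/mol = 0.28653 mol
mol H = 2 × 5.808 g H₂O ÷ 18.015 g/mol = 0.64480 mol
Divide by the smallest (0.28653 mol): C 1.000, H 2.250
Multiplying each by 4 gives whole numbers: C 4.00, H 9.00

C4H9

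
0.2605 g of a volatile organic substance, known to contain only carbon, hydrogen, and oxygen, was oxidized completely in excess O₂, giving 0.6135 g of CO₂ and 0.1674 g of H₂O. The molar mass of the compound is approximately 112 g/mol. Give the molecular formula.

C6H8O2

mol C = 0.6135 g CO₂ ÷ 44.009 g/mol = 0.013940 mol
mol H = 2 × 0.1674 g H₂O ÷ 18.015 g/mol = 0.018585 mol
mass O = 0.2605 − (0.16744 + 0.018733) = 0.074330 g → mol O = 0.074330 ÷ 15.999 = 0.0046459 mol
Divide by the smallest (0.0046459 mol): C 3.001, H 4.000, O 1.000
Empirical formula: C3H4O
Empirical-formula mass = 56.06 g/mol; 112 ÷ 56.06 ≈ 2, so the molecular formula is C6H8O2.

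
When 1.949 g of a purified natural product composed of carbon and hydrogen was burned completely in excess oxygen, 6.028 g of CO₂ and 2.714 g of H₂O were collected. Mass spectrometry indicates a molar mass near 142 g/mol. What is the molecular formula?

C10H22

mol C = 6.028 g CO₂ ÷ 44.009 g/mol = 0.13697 mol
mol H = 2 × 2.714 g H₂O ÷ 18.015 g/mol = 0.30130 mol
Divide by the smallest (0.13697 mol): C 1.000, H 2.200
Multiplying each by 5 gives whole numbers: C 5.00, H 11.00
Empirical formula: C5H11
Empirical-formula mass = 71.14 g/mol; 142 ÷ 71.14 ≈ 2, so the molecular formula is C10H22.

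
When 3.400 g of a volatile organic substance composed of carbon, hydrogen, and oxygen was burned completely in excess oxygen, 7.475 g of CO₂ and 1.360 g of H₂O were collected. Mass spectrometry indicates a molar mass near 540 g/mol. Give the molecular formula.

C27H24O12

mol C = 7.475 g CO₂ ÷ 44.009 g/mol = 0.16985 mol
mol H = 2 × 1.360 g H₂O ÷ 18.015 g/mol = 0.15099 mol
mass O = 3.400 − (2.0401 + 0.15219) = 1.2077 g → mol O = 1.2077 ÷ 15.999 = 0.075487 mol
Divide by the smallest (0.075487 mol): C 2.250, H 2.000, O 1.000
Multiplying each by 4 gives whole numbers: C 9.00, H 8.00, O 4.00
Empirical formula: C9H8O4
Empirical-formula mass = 180.16 g/mol; 540 ÷ 180.16 ≈ 3, so the molecular formula is C27H24O12.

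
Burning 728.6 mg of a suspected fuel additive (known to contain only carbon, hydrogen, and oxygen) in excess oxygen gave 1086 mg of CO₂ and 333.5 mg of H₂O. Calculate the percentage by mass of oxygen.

mol C = 1.086 g CO₂ ÷ 44.009 g/mol = 0.024677 mol
mol H = 2 × 0.3335 g H₂O ÷ 18.015 g/mol = 0.037025 mol
mass O = 0.7286 − (0.29639 + 0.037321) = 0.39489 g → mol O = 0.39489 ÷ 15.999 = 0.024682 mol
mass % O = 0.39489 g ÷ 0.7286 g × 100%

54.20%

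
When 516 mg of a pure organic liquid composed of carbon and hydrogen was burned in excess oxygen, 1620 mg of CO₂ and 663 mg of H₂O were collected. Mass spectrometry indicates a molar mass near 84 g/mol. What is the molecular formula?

C6H12

mol C = 1.62 g CO₂ ÷ 44.009 g/mol = 0.03681 mol
mol H = 2 × 0.663 g H₂O ÷ 18.015 g/mol = 0.07361 mol
Divide by the smallest (0.03681 mol): C 1.000, H 2.000
Empirical formula: CH2
Empirical-formula mass = 14.03 g/mol; 84 ÷ 14.03 ≈ 6, so the molecular formula is C6H12.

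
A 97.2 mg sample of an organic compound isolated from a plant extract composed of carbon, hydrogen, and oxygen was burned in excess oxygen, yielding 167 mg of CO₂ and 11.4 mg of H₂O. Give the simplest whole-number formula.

mol C = 0.167 g CO₂ ÷ 44.009 g/mol = 0.003795 mol
mol H = 2 × 0.0114 g H₂O ÷ 18.015 g/mol = 0.001266 mol
mass O = 0.0972 − (0.04558 + 0.001276) = 0.05035 g → mol O = 0.05035 ÷ 15.999 = 0.003147 mol
Divide by the smallest (0.001266 mol): C 2.998, H 1.000, O 2.486
Multiplying each by 2 gives whole numbers: C 6.00, H 2.00, O 4.97

C6H2O5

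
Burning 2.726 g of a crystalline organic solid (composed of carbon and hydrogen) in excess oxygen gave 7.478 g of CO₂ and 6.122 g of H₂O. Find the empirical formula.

mol C = 7.478 g CO₂ ÷ 44.009 g/mol = 0.16992 mol
mol H = 2 × 6.122 g H₂O ÷ 18.015 g/mol = 0.67966 mol
Divide by the smallest (0.16992 mol): C 1.000, H 4.000

CH4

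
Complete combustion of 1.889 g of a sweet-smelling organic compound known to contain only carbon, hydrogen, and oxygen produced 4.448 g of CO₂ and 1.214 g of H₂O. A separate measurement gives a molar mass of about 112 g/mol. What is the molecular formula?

mol C = 4.448 g CO₂ ÷ 44.009 g/mol = 0.10107 mol
mol H = 2 × 1.214 g H₂O ÷ 18.015 g/mol = 0.13478 mol
mass O = 1.889 − (1.2140 + 0.13585) = 0.53919 g → mol O = 0.53919 ÷ 15.999 = 0.033702 mol
Divide by the smallest (0.033702 mol): C 2.999, H 3.999, O 1.000
Empirical formula: C3H4O
Empirical-formula mass = 56.06 g/mol; 112 ÷ 56.06 ≈ 2, so the molecular formula is C6H8O2.

C6H8O2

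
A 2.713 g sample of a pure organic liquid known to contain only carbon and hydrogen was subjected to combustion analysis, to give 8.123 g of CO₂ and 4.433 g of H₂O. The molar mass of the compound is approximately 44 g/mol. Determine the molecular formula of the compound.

C3H8

mol C = 8.123 g CO₂ ÷ 44.009 g/mol = 0.18458 mol
mol H = 2 × 4.433 g H₂O ÷ 18.015 g/mol = 0.49215 mol
Divide by the smallest (0.18458 mol): C 1.000, H 2.666
Multiplying each by 3 gives whole numbers: C 3.00, H 8.00
Empirical formula: C3H8
Empirical-formula mass = 44.10 g/mol; 44 ÷ 44.10 ≈ 1, so the molecular formula is C3H8.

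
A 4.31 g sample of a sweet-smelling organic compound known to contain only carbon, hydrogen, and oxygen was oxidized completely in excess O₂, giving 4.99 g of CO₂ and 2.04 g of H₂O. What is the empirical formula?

C2H4O3

mol C = 4.99 g CO₂ ÷ 44.009 g/mol = 0.1134 mol
mol H = 2 × 2.04 g H₂O ÷ 18.015 g/mol = 0.2265 mol
mass O = 4.31 − (1.362 + 0.2283) = 2.720 g → mol O = 2.720 ÷ 15.999 = 0.1700 mol
Divide by the smallest (0.1134 mol): C 1.000, H 1.997, O 1.499
Multiplying each by 2 gives whole numbers: C 2.00, H 3.99, O 3.00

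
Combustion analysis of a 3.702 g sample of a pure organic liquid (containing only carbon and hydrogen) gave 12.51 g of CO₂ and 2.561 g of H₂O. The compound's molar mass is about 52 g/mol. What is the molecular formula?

C4H4

mol C = 12.51 g CO₂ ÷ 44.009 g/mol = 0.28426 mol
mol H = 2 × 2.561 g H₂O ÷ 18.015 g/mol = 0.28432 mol
Divide by the smallest (0.28426 mol): C 1.000, H 1.000
Empirical formula: CH
Empirical-formula mass = 13.02 g/mol; 52 ÷ 13.02 ≈ 4, so the molecular formula is C4H4.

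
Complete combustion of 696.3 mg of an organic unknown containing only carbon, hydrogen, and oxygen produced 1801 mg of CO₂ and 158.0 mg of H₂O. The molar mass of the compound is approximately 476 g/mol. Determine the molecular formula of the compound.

C28H12O8

mol C = 1.801 g CO₂ ÷ 44.009 g/mol = 0.040923 mol
mol H = 2 × 0.1580 g H₂O ÷ 18.015 g/mol = 0.017541 mol
mass O = 0.6963 − (0.49153 + 0.017681) = 0.18709 g → mol O = 0.18709 ÷ 15.999 = 0.011694 mol
Divide by the smallest (0.011694 mol): C 3.500, H 1.500, O 1.000
Multiplying each by 2 gives whole numbers: C 7.00, H 3.00, O 2.00
Empirical formula: C7H3O2
Empirical-formula mass = 119.10 g/mol; 476 ÷ 119.10 ≈ 4, so the molecular formula is C28H12O8.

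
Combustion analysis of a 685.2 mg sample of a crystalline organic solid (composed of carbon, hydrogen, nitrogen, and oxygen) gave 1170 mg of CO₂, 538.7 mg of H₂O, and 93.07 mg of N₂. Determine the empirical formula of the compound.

C4H9NO2

mol C = 1.170 g CO₂ ÷ 44.009 g/mol = 0.026585 mol
mol H = 2 × 0.5387 g H₂O ÷ 18.015 g/mol = 0.059806 mol
mol N = 2 × 0.09307 g N₂ ÷ 28.014 g/mol = 0.0066445 mol
mass O = 0.6852 − (0.31932 + 0.060284 + 0.093070) = 0.21253 g → mol O = 0.21253 ÷ 15.999 = 0.013284 mol
Divide by the smallest (0.0066445 mol): C 4.001, H 9.001, N 1.000, O 1.999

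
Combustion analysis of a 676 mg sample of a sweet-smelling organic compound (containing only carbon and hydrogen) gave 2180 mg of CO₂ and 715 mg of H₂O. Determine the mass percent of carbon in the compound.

mol C = 2.18 g CO₂ ÷ 44.009 g/mol = 0.04954 mol
mol H = 2 × 0.715 g H₂O ÷ 18.015 g/mol = 0.07938 mol
mass % C = 0.5950 g ÷ 0.676 g × 100%

88.0%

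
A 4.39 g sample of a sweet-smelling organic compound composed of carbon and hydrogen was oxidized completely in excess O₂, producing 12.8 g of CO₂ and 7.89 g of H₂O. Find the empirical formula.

mol C = 12.8 g CO₂ ÷ 44.009 g/mol = 0.2908 mol
mol H = 2 × 7.89 g H₂O ÷ 18.015 g/mol = 0.8759 mol
Divide by the smallest (0.2908 mol): C 1.000, H 3.012

CH3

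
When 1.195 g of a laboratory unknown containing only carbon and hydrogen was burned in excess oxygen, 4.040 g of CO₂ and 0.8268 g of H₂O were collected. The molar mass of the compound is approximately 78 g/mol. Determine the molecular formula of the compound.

mol C = 4.040 g CO₂ ÷ 44.009 g/mol = 0.091799 mol
mol H = 2 × 0.8268 g H₂O ÷ 18.015 g/mol = 0.091790 mol
Divide by the smallest (0.091790 mol): C 1.000, H 1.000
Empirical formula: CH
Empirical-formula mass = 13.02 g/mol; 78 ÷ 13.02 ≈ 6, so the molecular formula is C6H6.

C6H6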